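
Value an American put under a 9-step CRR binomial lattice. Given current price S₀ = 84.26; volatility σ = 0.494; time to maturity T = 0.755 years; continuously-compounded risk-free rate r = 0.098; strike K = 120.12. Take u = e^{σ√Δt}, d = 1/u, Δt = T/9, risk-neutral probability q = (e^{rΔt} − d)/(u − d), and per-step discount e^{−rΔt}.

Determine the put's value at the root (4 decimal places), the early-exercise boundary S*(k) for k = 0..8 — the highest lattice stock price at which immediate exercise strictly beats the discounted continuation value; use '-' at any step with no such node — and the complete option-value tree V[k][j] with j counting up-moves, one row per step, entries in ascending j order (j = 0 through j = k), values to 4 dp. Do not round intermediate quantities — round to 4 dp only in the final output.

params: Δt=0.08389 u=1.15382 d=0.86668 q=0.49304 e^(-rΔt)=0.99181
t_9 payoffs: 96.8728 89.1708 78.9172 65.2664 47.0932 22.8989 0.0000 0.0000 0.0000 0.0000
t_8: node(8,0) S=26.8232 payoff=93.2968 vs cont=92.3133 → 93.2968 [stop]  node(8,1) S=35.7099 payoff=84.4101 vs cont=83.4267 → 84.4101 [stop]  node(8,2) S=47.5407 payoff=72.5793 vs cont=71.5958 → 72.5793 [stop]  node(8,3) S=63.2913 payoff=56.8287 vs cont=55.8453 → 56.8287 [stop]  node(8,4) S=84.2600 payoff=35.8600 vs cont=34.8765 → 35.8600 [stop]  node(8,5) S=112.1758 payoff=7.9442 vs cont=11.5138 → 11.5138 [wait]  node(8,6) S=149.3403 payoff=0.0000 vs cont=0.0000 → 0.0000 [wait]  node(8,7) S=198.8176 payoff=0.0000 vs cont=0.0000 → 0.0000 [wait]  node(8,8) S=264.6870 payoff=0.0000 vs cont=0.0000 → 0.0000 [wait]  ⇒ S*(8)=84.2600
t_7: node(7,0) S=30.9492 payoff=89.1708 vs cont=88.1873 → 89.1708 [stop]  node(7,1) S=41.2028 payoff=78.9172 vs cont=77.9337 → 78.9172 [stop]  node(7,2) S=54.8536 payoff=65.2664 vs cont=64.2830 → 65.2664 [stop]  node(7,3) S=73.0268 payoff=47.0932 vs cont=46.1097 → 47.0932 [stop]  node(7,4) S=97.2211 payoff=22.8989 vs cont=23.6610 → 23.6610 [wait]  node(7,5) S=129.4309 payoff=0.0000 vs cont=5.7892 → 5.7892 [wait]  node(7,6) S=172.3121 payoff=0.0000 vs cont=0.0000 → 0.0000 [wait]  node(7,7) S=229.4001 payoff=0.0000 vs cont=0.0000 → 0.0000 [wait]  ⇒ S*(7)=73.0268
t_6: node(6,0) S=35.7099 payoff=84.4101 vs cont=83.4267 → 84.4101 [stop]  node(6,1) S=47.5407 payoff=72.5793 vs cont=71.5958 → 72.5793 [stop]  node(6,2) S=63.2913 payoff=56.8287 vs cont=55.8453 → 56.8287 [stop]  node(6,3) S=84.2600 payoff=35.8600 vs cont=35.2492 → 35.8600 [stop]  node(6,4) S=112.1758 payoff=7.9442 vs cont=14.7279 → 14.7279 [wait]  node(6,5) S=149.3403 payoff=0.0000 vs cont=2.9109 → 2.9109 [wait]  node(6,6) S=198.8176 payoff=0.0000 vs cont=0.0000 → 0.0000 [wait]  ⇒ S*(6)=84.2600
t_5: node(5,0) S=41.2028 payoff=78.9172 vs cont=77.9337 → 78.9172 [stop]  node(5,1) S=54.8536 payoff=65.2664 vs cont=64.2830 → 65.2664 [stop]  node(5,2) S=73.0268 payoff=47.0932 vs cont=46.1097 → 47.0932 [stop]  node(5,3) S=97.2211 payoff=22.8989 vs cont=25.2327 → 25.2327 [wait]  node(5,4) S=129.4309 payoff=0.0000 vs cont=8.8288 → 8.8288 [wait]  node(5,5) S=172.3121 payoff=0.0000 vs cont=1.4636 → 1.4636 [wait]  ⇒ S*(5)=73.0268
t_4: node(4,0) S=47.5407 payoff=72.5793 vs cont=71.5958 → 72.5793 [stop]  node(4,1) S=63.2913 payoff=56.8287 vs cont=55.8453 → 56.8287 [stop]  node(4,2) S=84.2600 payoff=35.8600 vs cont=36.0178 → 36.0178 [wait]  node(4,3) S=112.1758 payoff=7.9442 vs cont=17.0046 → 17.0046 [wait]  node(4,4) S=149.3403 payoff=0.0000 vs cont=5.1549 → 5.1549 [wait]  ⇒ S*(4)=63.2913
t_3: node(3,0) S=54.8536 payoff=65.2664 vs cont=64.2830 → 65.2664 [stop]  node(3,1) S=73.0268 payoff=47.0932 vs cont=46.1868 → 47.0932 [stop]  node(3,2) S=97.2211 payoff=22.8989 vs cont=26.4254 → 26.4254 [wait]  node(3,3) S=129.4309 payoff=0.0000 vs cont=11.0708 → 11.0708 [wait]  ⇒ S*(3)=73.0268
t_2: node(2,0) S=63.2913 payoff=56.8287 vs cont=55.8453 → 56.8287 [stop]  node(2,1) S=84.2600 payoff=35.8600 vs cont=36.6010 → 36.6010 [wait]  node(2,2) S=112.1758 payoff=7.9442 vs cont=18.7006 → 18.7006 [wait]  ⇒ S*(2)=63.2913
t_1: node(1,0) S=73.0268 payoff=47.0932 vs cont=46.4720 → 47.0932 [stop]  node(1,1) S=97.2211 payoff=22.8989 vs cont=27.5479 → 27.5479 [wait]  ⇒ S*(1)=73.0268
t_0: node(0,0) S=84.2600 payoff=35.8600 vs cont=37.1499 → 37.1499 [wait]  ⇒ S*(0)=-

price = 37.1499
boundary = - 73.0268 63.2913 73.0268 63.2913 73.0268 84.2600 73.0268 84.2600
tree:
37.1499
47.0932 27.5479
56.8287 36.6010 18.7006
65.2664 47.0932 26.4254 11.0708
72.5793 56.8287 36.0178 17.0046 5.1549
78.9172 65.2664 47.0932 25.2327 8.8288 1.4636
84.4101 72.5793 56.8287 35.8600 14.7279 2.9109 0.0000
89.1708 78.9172 65.2664 47.0932 23.6610 5.7892 0.0000 0.0000
93.2968 84.4101 72.5793 56.8287 35.8600 11.5138 0.0000 0.0000 0.0000
96.8728 89.1708 78.9172 65.2664 47.0932 22.8989 0.0000 0.0000 0.0000 0.0000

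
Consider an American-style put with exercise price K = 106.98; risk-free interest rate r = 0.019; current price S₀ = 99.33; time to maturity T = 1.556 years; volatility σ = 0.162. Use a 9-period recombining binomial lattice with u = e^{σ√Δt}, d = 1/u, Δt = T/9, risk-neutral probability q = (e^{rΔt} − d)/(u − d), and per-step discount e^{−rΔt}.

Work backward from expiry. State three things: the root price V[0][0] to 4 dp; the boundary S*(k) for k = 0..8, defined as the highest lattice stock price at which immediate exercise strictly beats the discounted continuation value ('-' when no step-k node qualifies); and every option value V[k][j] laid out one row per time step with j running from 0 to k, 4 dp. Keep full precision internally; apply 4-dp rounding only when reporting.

price = 11.1422
boundary = - - - 81.1557 86.8106 81.1557 86.8106 92.8596 99.3300
tree:
11.1422
15.2439 7.2351
20.1930 10.5413 4.0744
25.8243 14.8606 6.4192 1.8260
31.1109 20.1694 9.8065 3.1746 0.5295
36.0531 25.8243 14.4129 5.4010 1.0353 0.0423
40.6733 31.1109 20.1694 8.9216 2.0205 0.0862 0.0000
44.9926 36.0531 25.8243 14.1204 3.9357 0.1755 0.0000 0.0000
49.0305 40.6733 31.1109 20.1694 7.6500 0.3577 0.0000 0.0000 0.0000
52.8054 44.9926 36.0531 25.8243 14.1204 0.7287 0.0000 0.0000 0.0000 0.0000

params: Δt=0.17289 u=1.06968 d=0.93486 q=0.50757 e^(-rΔt)=0.99672
t_9 payoffs: 52.8054 44.9926 36.0531 25.8243 14.1204 0.7287 0.0000 0.0000 0.0000 0.0000
t_8: node(8,0) S=57.9495 payoff=49.0305 vs cont=48.6797 → 49.0305 [stop]  node(8,1) S=66.3067 payoff=40.6733 vs cont=40.3225 → 40.6733 [stop]  node(8,2) S=75.8691 payoff=31.1109 vs cont=30.7600 → 31.1109 [stop]  node(8,3) S=86.8106 payoff=20.1694 vs cont=19.8186 → 20.1694 [stop]  node(8,4) S=99.3300 payoff=7.6500 vs cont=7.2992 → 7.6500 [stop]  node(8,5) S=113.6549 payoff=0.0000 vs cont=0.3577 → 0.3577 [wait]  node(8,6) S=130.0456 payoff=0.0000 vs cont=0.0000 → 0.0000 [wait]  node(8,7) S=148.8002 payoff=0.0000 vs cont=0.0000 → 0.0000 [wait]  node(8,8) S=170.2594 payoff=0.0000 vs cont=0.0000 → 0.0000 [wait]  ⇒ S*(8)=99.3300
t_7: node(7,0) S=61.9874 payoff=44.9926 vs cont=44.6417 → 44.9926 [stop]  node(7,1) S=70.9269 payoff=36.0531 vs cont=35.7022 → 36.0531 [stop]  node(7,2) S=81.1557 payoff=25.8243 vs cont=25.4735 → 25.8243 [stop]  node(7,3) S=92.8596 payoff=14.1204 vs cont=13.7696 → 14.1204 [stop]  node(7,4) S=106.2513 payoff=0.7287 vs cont=3.9357 → 3.9357 [wait]  node(7,5) S=121.5743 payoff=0.0000 vs cont=0.1755 → 0.1755 [wait]  node(7,6) S=139.1072 payoff=0.0000 vs cont=0.0000 → 0.0000 [wait]  node(7,7) S=159.1686 payoff=0.0000 vs cont=0.0000 → 0.0000 [wait]  ⇒ S*(7)=92.8596
t_6: node(6,0) S=66.3067 payoff=40.6733 vs cont=40.3225 → 40.6733 [stop]  node(6,1) S=75.8691 payoff=31.1109 vs cont=30.7600 → 31.1109 [stop]  node(6,2) S=86.8106 payoff=20.1694 vs cont=19.8186 → 20.1694 [stop]  node(6,3) S=99.3300 payoff=7.6500 vs cont=8.9216 → 8.9216 [wait]  node(6,4) S=113.6549 payoff=0.0000 vs cont=2.0205 → 2.0205 [wait]  node(6,5) S=130.0456 payoff=0.0000 vs cont=0.0862 → 0.0862 [wait]  node(6,6) S=148.8002 payoff=0.0000 vs cont=0.0000 → 0.0000 [wait]  ⇒ S*(6)=86.8106
t_5: node(5,0) S=70.9269 payoff=36.0531 vs cont=35.7022 → 36.0531 [stop]  node(5,1) S=81.1557 payoff=25.8243 vs cont=25.4735 → 25.8243 [stop]  node(5,2) S=92.8596 payoff=14.1204 vs cont=14.4129 → 14.4129 [wait]  node(5,3) S=106.2513 payoff=0.7287 vs cont=5.4010 → 5.4010 [wait]  node(5,4) S=121.5743 payoff=0.0000 vs cont=1.0353 → 1.0353 [wait]  node(5,5) S=139.1072 payoff=0.0000 vs cont=0.0423 → 0.0423 [wait]  ⇒ S*(5)=81.1557
t_4: node(4,0) S=75.8691 payoff=31.1109 vs cont=30.7600 → 31.1109 [stop]  node(4,1) S=86.8106 payoff=20.1694 vs cont=19.9665 → 20.1694 [stop]  node(4,2) S=99.3300 payoff=7.6500 vs cont=9.8065 → 9.8065 [wait]  node(4,3) S=113.6549 payoff=0.0000 vs cont=3.1746 → 3.1746 [wait]  node(4,4) S=130.0456 payoff=0.0000 vs cont=0.5295 → 0.5295 [wait]  ⇒ S*(4)=86.8106
t_3: node(3,0) S=81.1557 payoff=25.8243 vs cont=25.4735 → 25.8243 [stop]  node(3,1) S=92.8596 payoff=14.1204 vs cont=14.8606 → 14.8606 [wait]  node(3,2) S=106.2513 payoff=0.7287 vs cont=6.4192 → 6.4192 [wait]  node(3,3) S=121.5743 payoff=0.0000 vs cont=1.8260 → 1.8260 [wait]  ⇒ S*(3)=81.1557
t_2: node(2,0) S=86.8106 payoff=20.1694 vs cont=20.1930 → 20.1930 [wait]  node(2,1) S=99.3300 payoff=7.6500 vs cont=10.5413 → 10.5413 [wait]  node(2,2) S=113.6549 payoff=0.0000 vs cont=4.0744 → 4.0744 [wait]  ⇒ S*(2)=-
t_1: node(1,0) S=92.8596 payoff=14.1204 vs cont=15.2439 → 15.2439 [wait]  node(1,1) S=106.2513 payoff=0.7287 vs cont=7.2351 → 7.2351 [wait]  ⇒ S*(1)=-
t_0: node(0,0) S=99.3300 payoff=7.6500 vs cont=11.1422 → 11.1422 [wait]  ⇒ S*(0)=-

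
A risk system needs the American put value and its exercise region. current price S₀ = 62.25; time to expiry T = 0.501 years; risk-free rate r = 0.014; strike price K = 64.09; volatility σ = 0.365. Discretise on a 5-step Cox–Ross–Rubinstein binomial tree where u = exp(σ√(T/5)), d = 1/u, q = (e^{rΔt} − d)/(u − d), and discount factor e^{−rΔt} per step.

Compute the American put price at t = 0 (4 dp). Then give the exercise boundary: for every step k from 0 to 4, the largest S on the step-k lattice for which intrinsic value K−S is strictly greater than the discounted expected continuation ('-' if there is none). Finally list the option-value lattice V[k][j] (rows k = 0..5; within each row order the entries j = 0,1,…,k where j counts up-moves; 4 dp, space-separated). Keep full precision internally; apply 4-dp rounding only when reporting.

params: Δt=0.10020 u=1.12248 d=0.89089 q=0.47721 e^(-rΔt)=0.99860
t_5 payoffs: 29.1558 20.0744 8.6323 0.0000 0.0000 0.0000
t_4: node(4,0) S=39.2129 payoff=24.8771 vs cont=24.7873 → 24.8771 [stop]  node(4,1) S=49.4065 payoff=14.6835 vs cont=14.5937 → 14.6835 [stop]  node(4,2) S=62.2500 payoff=1.8400 vs cont=4.5066 → 4.5066 [wait]  node(4,3) S=78.4323 payoff=0.0000 vs cont=0.0000 → 0.0000 [wait]  node(4,4) S=98.8212 payoff=0.0000 vs cont=0.0000 → 0.0000 [wait]  ⇒ S*(4)=49.4065
t_3: node(3,0) S=44.0156 payoff=20.0744 vs cont=19.9846 → 20.0744 [stop]  node(3,1) S=55.4577 payoff=8.6323 vs cont=9.8132 → 9.8132 [wait]  node(3,2) S=69.8742 payoff=0.0000 vs cont=2.3527 → 2.3527 [wait]  node(3,3) S=88.0385 payoff=0.0000 vs cont=0.0000 → 0.0000 [wait]  ⇒ S*(3)=44.0156
t_2: node(2,0) S=49.4065 payoff=14.6835 vs cont=15.1564 → 15.1564 [wait]  node(2,1) S=62.2500 payoff=1.8400 vs cont=6.2442 → 6.2442 [wait]  node(2,2) S=78.4323 payoff=0.0000 vs cont=1.2282 → 1.2282 [wait]  ⇒ S*(2)=-
t_1: node(1,0) S=55.4577 payoff=8.6323 vs cont=10.8882 → 10.8882 [wait]  node(1,1) S=69.8742 payoff=0.0000 vs cont=3.8452 → 3.8452 [wait]  ⇒ S*(1)=-
t_0: node(0,0) S=62.2500 payoff=1.8400 vs cont=7.5166 → 7.5166 [wait]  ⇒ S*(0)=-

price = 7.5166
boundary = - - - 44.0156 49.4065
tree:
7.5166
10.8882 3.8452
15.1564 6.2442 1.2282
20.0744 9.8132 2.3527 0.0000
24.8771 14.6835 4.5066 0.0000 0.0000
29.1558 20.0744 8.6323 0.0000 0.0000 0.0000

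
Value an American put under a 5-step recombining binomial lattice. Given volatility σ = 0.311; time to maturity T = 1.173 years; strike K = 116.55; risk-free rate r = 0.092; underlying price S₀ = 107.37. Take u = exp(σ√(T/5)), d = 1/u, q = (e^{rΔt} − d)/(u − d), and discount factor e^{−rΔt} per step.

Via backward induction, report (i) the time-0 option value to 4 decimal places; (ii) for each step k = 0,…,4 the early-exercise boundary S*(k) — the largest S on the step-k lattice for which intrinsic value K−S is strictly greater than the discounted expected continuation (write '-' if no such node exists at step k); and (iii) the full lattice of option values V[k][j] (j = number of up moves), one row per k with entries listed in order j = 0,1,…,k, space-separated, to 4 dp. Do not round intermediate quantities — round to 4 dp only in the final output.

price = 14.8984
boundary = - 92.3556 79.4408 92.3556 79.4408
tree:
14.8984
24.1944 7.4124
37.1092 13.6468 2.2866
48.2181 24.1944 5.0199 0.0000
57.7735 37.1092 11.0206 0.0000 0.0000
65.9926 48.2181 24.1944 0.0000 0.0000 0.0000

Δt=0.23460  u=1.16257  d=0.86016  q=0.53456  discount=0.97865
step 5 (expiry): payoffs max(K−S,0) = 65.9926 48.2181 24.1944 0.0000 0.0000 0.0000
step 4: (k=4,j=0): S=58.7765, (K−S)⁺=57.7735, hold=55.2849 ⇒ V=57.7735 exercise | (k=4,j=1): S=79.4408, (K−S)⁺=37.1092, hold=34.6206 ⇒ V=37.1092 exercise | (k=4,j=2): S=107.3700, (K−S)⁺=9.1800, hold=11.0206 ⇒ V=11.0206 continue | (k=4,j=3): S=145.1184, (K−S)⁺=0.0000, hold=0.0000 ⇒ V=0.0000 continue | (k=4,j=4): S=196.1380, (K−S)⁺=0.0000, hold=0.0000 ⇒ V=0.0000 continue  boundary S*=79.4408
step 3: (k=3,j=0): S=68.3319, (K−S)⁺=48.2181, hold=45.7295 ⇒ V=48.2181 exercise | (k=3,j=1): S=92.3556, (K−S)⁺=24.1944, hold=22.6687 ⇒ V=24.1944 exercise | (k=3,j=2): S=124.8253, (K−S)⁺=0.0000, hold=5.0199 ⇒ V=5.0199 continue | (k=3,j=3): S=168.7105, (K−S)⁺=0.0000, hold=0.0000 ⇒ V=0.0000 continue  boundary S*=92.3556
step 2: (k=2,j=0): S=79.4408, (K−S)⁺=37.1092, hold=34.6206 ⇒ V=37.1092 exercise | (k=2,j=1): S=107.3700, (K−S)⁺=9.1800, hold=13.6468 ⇒ V=13.6468 continue | (k=2,j=2): S=145.1184, (K−S)⁺=0.0000, hold=2.2866 ⇒ V=2.2866 continue  boundary S*=79.4408
step 1: (k=1,j=0): S=92.3556, (K−S)⁺=24.1944, hold=24.0426 ⇒ V=24.1944 exercise | (k=1,j=1): S=124.8253, (K−S)⁺=0.0000, hold=7.4124 ⇒ V=7.4124 continue  boundary S*=92.3556
step 0: (k=0,j=0): S=107.3700, (K−S)⁺=9.1800, hold=14.8984 ⇒ V=14.8984 continue  boundary S*=-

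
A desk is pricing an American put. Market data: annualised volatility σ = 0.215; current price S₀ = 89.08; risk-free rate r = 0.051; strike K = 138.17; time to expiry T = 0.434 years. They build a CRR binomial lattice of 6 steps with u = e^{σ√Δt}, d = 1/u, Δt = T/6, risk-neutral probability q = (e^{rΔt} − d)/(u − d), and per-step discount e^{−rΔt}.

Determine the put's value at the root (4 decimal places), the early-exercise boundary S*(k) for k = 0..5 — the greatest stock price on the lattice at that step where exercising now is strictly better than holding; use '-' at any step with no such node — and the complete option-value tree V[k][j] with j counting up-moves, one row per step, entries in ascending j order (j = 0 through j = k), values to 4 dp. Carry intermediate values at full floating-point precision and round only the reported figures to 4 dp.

params: Δt=0.07233 u=1.05953 d=0.94382 q=0.51749 e^(-rΔt)=0.99632
t_6 payoffs: 75.2042 67.4846 58.8185 49.0900 38.1687 25.9085 12.1452
t_5: node(5,0) S=66.7140 payoff=71.4560 vs cont=70.9472 → 71.4560 [stop]  node(5,1) S=74.8932 payoff=63.2768 vs cont=62.7680 → 63.2768 [stop]  node(5,2) S=84.0751 payoff=54.0949 vs cont=53.5861 → 54.0949 [stop]  node(5,3) S=94.3828 payoff=43.7872 vs cont=43.2784 → 43.7872 [stop]  node(5,4) S=105.9542 payoff=32.2158 vs cont=31.7071 → 32.2158 [stop]  node(5,5) S=118.9442 payoff=19.2258 vs cont=18.7170 → 19.2258 [stop]  ⇒ S*(5)=118.9442
t_4: node(4,0) S=70.6854 payoff=67.4846 vs cont=66.9758 → 67.4846 [stop]  node(4,1) S=79.3515 payoff=58.8185 vs cont=58.3098 → 58.8185 [stop]  node(4,2) S=89.0800 payoff=49.0900 vs cont=48.5812 → 49.0900 [stop]  node(4,3) S=100.0013 payoff=38.1687 vs cont=37.6600 → 38.1687 [stop]  node(4,4) S=112.2615 payoff=25.9085 vs cont=25.3998 → 25.9085 [stop]  ⇒ S*(4)=112.2615
t_3: node(3,0) S=74.8932 payoff=63.2768 vs cont=62.7680 → 63.2768 [stop]  node(3,1) S=84.0751 payoff=54.0949 vs cont=53.5861 → 54.0949 [stop]  node(3,2) S=94.3828 payoff=43.7872 vs cont=43.2784 → 43.7872 [stop]  node(3,3) S=105.9542 payoff=32.2158 vs cont=31.7071 → 32.2158 [stop]  ⇒ S*(3)=105.9542
t_2: node(2,0) S=79.3515 payoff=58.8185 vs cont=58.3098 → 58.8185 [stop]  node(2,1) S=89.0800 payoff=49.0900 vs cont=48.5812 → 49.0900 [stop]  node(2,2) S=100.0013 payoff=38.1687 vs cont=37.6600 → 38.1687 [stop]  ⇒ S*(2)=100.0013
t_1: node(1,0) S=84.0751 payoff=54.0949 vs cont=53.5861 → 54.0949 [stop]  node(1,1) S=94.3828 payoff=43.7872 vs cont=43.2784 → 43.7872 [stop]  ⇒ S*(1)=94.3828
t_0: node(0,0) S=89.0800 payoff=49.0900 vs cont=48.5812 → 49.0900 [stop]  ⇒ S*(0)=89.0800

price = 49.0900
boundary = 89.0800 94.3828 100.0013 105.9542 112.2615 118.9442
tree:
49.0900
54.0949 43.7872
58.8185 49.0900 38.1687
63.2768 54.0949 43.7872 32.2158
67.4846 58.8185 49.0900 38.1687 25.9085
71.4560 63.2768 54.0949 43.7872 32.2158 19.2258
75.2042 67.4846 58.8185 49.0900 38.1687 25.9085 12.1452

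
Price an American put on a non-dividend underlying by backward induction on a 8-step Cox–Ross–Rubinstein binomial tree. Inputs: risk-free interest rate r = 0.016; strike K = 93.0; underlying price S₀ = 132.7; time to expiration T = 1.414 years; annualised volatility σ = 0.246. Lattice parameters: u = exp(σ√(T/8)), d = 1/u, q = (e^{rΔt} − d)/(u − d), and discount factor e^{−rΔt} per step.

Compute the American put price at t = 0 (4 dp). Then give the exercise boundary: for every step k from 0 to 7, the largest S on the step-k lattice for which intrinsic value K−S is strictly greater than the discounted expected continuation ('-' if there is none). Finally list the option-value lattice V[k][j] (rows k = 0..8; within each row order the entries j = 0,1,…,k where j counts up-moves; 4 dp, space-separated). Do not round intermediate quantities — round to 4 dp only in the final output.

Δt=0.17675  u=1.10896  d=0.90175  q=0.48783  discount=0.99718
step 8 (expiry): payoffs max(K−S,0) = 34.9844 21.6529 5.2580 0.0000 0.0000 0.0000 0.0000 0.0000 0.0000
step 7: (k=7,j=0): S=64.3369, (K−S)⁺=28.6631, hold=28.4004 ⇒ V=28.6631 exercise | (k=7,j=1): S=79.1210, (K−S)⁺=13.8790, hold=13.6163 ⇒ V=13.8790 exercise | (k=7,j=2): S=97.3024, (K−S)⁺=0.0000, hold=2.6853 ⇒ V=2.6853 continue | (k=7,j=3): S=119.6617, (K−S)⁺=0.0000, hold=0.0000 ⇒ V=0.0000 continue | (k=7,j=4): S=147.1590, (K−S)⁺=0.0000, hold=0.0000 ⇒ V=0.0000 continue | (k=7,j=5): S=180.9749, (K−S)⁺=0.0000, hold=0.0000 ⇒ V=0.0000 continue | (k=7,j=6): S=222.5614, (K−S)⁺=0.0000, hold=0.0000 ⇒ V=0.0000 continue | (k=7,j=7): S=273.7042, (K−S)⁺=0.0000, hold=0.0000 ⇒ V=0.0000 continue  boundary S*=79.1210
step 6: (k=6,j=0): S=71.3471, (K−S)⁺=21.6529, hold=21.3903 ⇒ V=21.6529 exercise | (k=6,j=1): S=87.7420, (K−S)⁺=5.2580, hold=8.3946 ⇒ V=8.3946 continue | (k=6,j=2): S=107.9044, (K−S)⁺=0.0000, hold=1.3715 ⇒ V=1.3715 continue | (k=6,j=3): S=132.7000, (K−S)⁺=0.0000, hold=0.0000 ⇒ V=0.0000 continue | (k=6,j=4): S=163.1934, (K−S)⁺=0.0000, hold=0.0000 ⇒ V=0.0000 continue | (k=6,j=5): S=200.6939, (K−S)⁺=0.0000, hold=0.0000 ⇒ V=0.0000 continue | (k=6,j=6): S=246.8117, (K−S)⁺=0.0000, hold=0.0000 ⇒ V=0.0000 continue  boundary S*=71.3471
step 5: (k=5,j=0): S=79.1210, (K−S)⁺=13.8790, hold=15.1422 ⇒ V=15.1422 continue | (k=5,j=1): S=97.3024, (K−S)⁺=0.0000, hold=4.9544 ⇒ V=4.9544 continue | (k=5,j=2): S=119.6617, (K−S)⁺=0.0000, hold=0.7004 ⇒ V=0.7004 continue | (k=5,j=3): S=147.1590, (K−S)⁺=0.0000, hold=0.0000 ⇒ V=0.0000 continue | (k=5,j=4): S=180.9749, (K−S)⁺=0.0000, hold=0.0000 ⇒ V=0.0000 continue | (k=5,j=5): S=222.5614, (K−S)⁺=0.0000, hold=0.0000 ⇒ V=0.0000 continue  boundary S*=-
step 4: (k=4,j=0): S=87.7420, (K−S)⁺=5.2580, hold=10.1435 ⇒ V=10.1435 continue | (k=4,j=1): S=107.9044, (K−S)⁺=0.0000, hold=2.8710 ⇒ V=2.8710 continue | (k=4,j=2): S=132.7000, (K−S)⁺=0.0000, hold=0.3577 ⇒ V=0.3577 continue | (k=4,j=3): S=163.1934, (K−S)⁺=0.0000, hold=0.0000 ⇒ V=0.0000 continue | (k=4,j=4): S=200.6939, (K−S)⁺=0.0000, hold=0.0000 ⇒ V=0.0000 continue  boundary S*=-
step 3: (k=3,j=0): S=97.3024, (K−S)⁺=0.0000, hold=6.5771 ⇒ V=6.5771 continue | (k=3,j=1): S=119.6617, (K−S)⁺=0.0000, hold=1.6403 ⇒ V=1.6403 continue | (k=3,j=2): S=147.1590, (K−S)⁺=0.0000, hold=0.1827 ⇒ V=0.1827 continue | (k=3,j=3): S=180.9749, (K−S)⁺=0.0000, hold=0.0000 ⇒ V=0.0000 continue  boundary S*=-
step 2: (k=2,j=0): S=107.9044, (K−S)⁺=0.0000, hold=4.1570 ⇒ V=4.1570 continue | (k=2,j=1): S=132.7000, (K−S)⁺=0.0000, hold=0.9266 ⇒ V=0.9266 continue | (k=2,j=2): S=163.1934, (K−S)⁺=0.0000, hold=0.0933 ⇒ V=0.0933 continue  boundary S*=-
step 1: (k=1,j=0): S=119.6617, (K−S)⁺=0.0000, hold=2.5738 ⇒ V=2.5738 continue | (k=1,j=1): S=147.1590, (K−S)⁺=0.0000, hold=0.5186 ⇒ V=0.5186 continue  boundary S*=-
step 0: (k=0,j=0): S=132.7000, (K−S)⁺=0.0000, hold=1.5668 ⇒ V=1.5668 continue  boundary S*=-

price = 1.5668
boundary = - - - - - - 71.3471 79.1210
tree:
1.5668
2.5738 0.5186
4.1570 0.9266 0.0933
6.5771 1.6403 0.1827 0.0000
10.1435 2.8710 0.3577 0.0000 0.0000
15.1422 4.9544 0.7004 0.0000 0.0000 0.0000
21.6529 8.3946 1.3715 0.0000 0.0000 0.0000 0.0000
28.6631 13.8790 2.6853 0.0000 0.0000 0.0000 0.0000 0.0000
34.9844 21.6529 5.2580 0.0000 0.0000 0.0000 0.0000 0.0000 0.0000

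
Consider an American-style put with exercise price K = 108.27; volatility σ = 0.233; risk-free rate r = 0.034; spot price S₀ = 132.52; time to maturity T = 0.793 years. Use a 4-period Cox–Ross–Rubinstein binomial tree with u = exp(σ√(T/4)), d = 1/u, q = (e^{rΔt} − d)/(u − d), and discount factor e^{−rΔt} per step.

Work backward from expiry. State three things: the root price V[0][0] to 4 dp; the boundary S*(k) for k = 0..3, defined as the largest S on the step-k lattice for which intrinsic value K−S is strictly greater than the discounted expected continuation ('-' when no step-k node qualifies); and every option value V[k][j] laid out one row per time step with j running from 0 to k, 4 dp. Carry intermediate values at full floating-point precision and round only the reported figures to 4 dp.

price = 1.4206
boundary = - - - 97.0768
tree:
1.4206
2.8286 0.0684
5.6287 0.1396 0.0000
11.1932 0.2848 0.0000 0.0000
20.7596 0.5812 0.0000 0.0000 0.0000

Δt=0.19825  u=1.10932  d=0.90146  q=0.50662  discount=0.99328
step 4 (expiry): payoffs max(K−S,0) = 20.7596 0.5812 0.0000 0.0000 0.0000
step 3: (k=3,j=0): S=97.0768, (K−S)⁺=11.1932, hold=10.4659 ⇒ V=11.1932 exercise | (k=3,j=1): S=119.4610, (K−S)⁺=0.0000, hold=0.2848 ⇒ V=0.2848 continue | (k=3,j=2): S=147.0066, (K−S)⁺=0.0000, hold=0.0000 ⇒ V=0.0000 continue | (k=3,j=3): S=180.9038, (K−S)⁺=0.0000, hold=0.0000 ⇒ V=0.0000 continue  boundary S*=97.0768
step 2: (k=2,j=0): S=107.6888, (K−S)⁺=0.5812, hold=5.6287 ⇒ V=5.6287 continue | (k=2,j=1): S=132.5200, (K−S)⁺=0.0000, hold=0.1396 ⇒ V=0.1396 continue | (k=2,j=2): S=163.0768, (K−S)⁺=0.0000, hold=0.0000 ⇒ V=0.0000 continue  boundary S*=-
step 1: (k=1,j=0): S=119.4610, (K−S)⁺=0.0000, hold=2.8286 ⇒ V=2.8286 continue | (k=1,j=1): S=147.0066, (K−S)⁺=0.0000, hold=0.0684 ⇒ V=0.0684 continue  boundary S*=-
step 0: (k=0,j=0): S=132.5200, (K−S)⁺=0.0000, hold=1.4206 ⇒ V=1.4206 continue  boundary S*=-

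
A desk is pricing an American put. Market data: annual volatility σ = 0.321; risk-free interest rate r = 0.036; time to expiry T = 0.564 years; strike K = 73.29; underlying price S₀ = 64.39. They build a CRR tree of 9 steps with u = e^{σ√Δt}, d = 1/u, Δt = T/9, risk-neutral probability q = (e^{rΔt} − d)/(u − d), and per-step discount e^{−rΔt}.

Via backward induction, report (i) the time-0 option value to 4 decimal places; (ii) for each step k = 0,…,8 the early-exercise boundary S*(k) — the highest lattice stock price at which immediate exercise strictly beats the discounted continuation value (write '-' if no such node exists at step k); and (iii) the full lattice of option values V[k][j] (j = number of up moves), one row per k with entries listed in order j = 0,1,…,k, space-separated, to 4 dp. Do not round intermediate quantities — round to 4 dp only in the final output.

price = 11.3118
boundary = - - - 50.5968 54.8304 50.5968 54.8304 59.4182 64.3900
tree:
11.3118
14.6987 7.8937
18.5467 10.8238 4.9281
22.6932 14.3835 7.2265 2.5961
26.6000 18.4596 10.2735 4.1380 1.0283
30.2051 22.6932 14.0759 6.4250 1.8139 0.2282
33.5318 26.6000 18.4596 9.6492 3.1514 0.4521 0.0000
36.6016 30.2051 22.6932 13.8718 5.3676 0.8954 0.0000 0.0000
39.4345 33.5318 26.6000 18.4596 8.9000 1.7733 0.0000 0.0000 0.0000
42.0485 36.6016 30.2051 22.6932 13.8718 3.5122 0.0000 0.0000 0.0000 0.0000

Δt=0.06267  u=1.08367  d=0.92279  q=0.49396  discount=0.99775
step 9 (expiry): payoffs max(K−S,0) = 42.0485 36.6016 30.2051 22.6932 13.8718 3.5122 0.0000 0.0000 0.0000 0.0000
step 8: (k=8,j=0): S=33.8555, (K−S)⁺=39.4345, hold=39.2693 ⇒ V=39.4345 exercise | (k=8,j=1): S=39.7582, (K−S)⁺=33.5318, hold=33.3666 ⇒ V=33.5318 exercise | (k=8,j=2): S=46.6900, (K−S)⁺=26.6000, hold=26.4348 ⇒ V=26.6000 exercise | (k=8,j=3): S=54.8304, (K−S)⁺=18.4596, hold=18.2945 ⇒ V=18.4596 exercise | (k=8,j=4): S=64.3900, (K−S)⁺=8.9000, hold=8.7348 ⇒ V=8.9000 exercise | (k=8,j=5): S=75.6163, (K−S)⁺=0.0000, hold=1.7733 ⇒ V=1.7733 continue | (k=8,j=6): S=88.7999, (K−S)⁺=0.0000, hold=0.0000 ⇒ V=0.0000 continue | (k=8,j=7): S=104.2821, (K−S)⁺=0.0000, hold=0.0000 ⇒ V=0.0000 continue | (k=8,j=8): S=122.4636, (K−S)⁺=0.0000, hold=0.0000 ⇒ V=0.0000 continue  boundary S*=64.3900
step 7: (k=7,j=0): S=36.6884, (K−S)⁺=36.6016, hold=36.4365 ⇒ V=36.6016 exercise | (k=7,j=1): S=43.0849, (K−S)⁺=30.2051, hold=30.0399 ⇒ V=30.2051 exercise | (k=7,j=2): S=50.5968, (K−S)⁺=22.6932, hold=22.5281 ⇒ V=22.6932 exercise | (k=7,j=3): S=59.4182, (K−S)⁺=13.8718, hold=13.7066 ⇒ V=13.8718 exercise | (k=7,j=4): S=69.7778, (K−S)⁺=3.5122, hold=5.3676 ⇒ V=5.3676 continue | (k=7,j=5): S=81.9434, (K−S)⁺=0.0000, hold=0.8954 ⇒ V=0.8954 continue | (k=7,j=6): S=96.2302, (K−S)⁺=0.0000, hold=0.0000 ⇒ V=0.0000 continue | (k=7,j=7): S=113.0078, (K−S)⁺=0.0000, hold=0.0000 ⇒ V=0.0000 continue  boundary S*=59.4182
step 6: (k=6,j=0): S=39.7582, (K−S)⁺=33.5318, hold=33.3666 ⇒ V=33.5318 exercise | (k=6,j=1): S=46.6900, (K−S)⁺=26.6000, hold=26.4348 ⇒ V=26.6000 exercise | (k=6,j=2): S=54.8304, (K−S)⁺=18.4596, hold=18.2945 ⇒ V=18.4596 exercise | (k=6,j=3): S=64.3900, (K−S)⁺=8.9000, hold=9.6492 ⇒ V=9.6492 continue | (k=6,j=4): S=75.6163, (K−S)⁺=0.0000, hold=3.1514 ⇒ V=3.1514 continue | (k=6,j=5): S=88.7999, (K−S)⁺=0.0000, hold=0.4521 ⇒ V=0.4521 continue | (k=6,j=6): S=104.2821, (K−S)⁺=0.0000, hold=0.0000 ⇒ V=0.0000 continue  boundary S*=54.8304
step 5: (k=5,j=0): S=43.0849, (K−S)⁺=30.2051, hold=30.0399 ⇒ V=30.2051 exercise | (k=5,j=1): S=50.5968, (K−S)⁺=22.6932, hold=22.5281 ⇒ V=22.6932 exercise | (k=5,j=2): S=59.4182, (K−S)⁺=13.8718, hold=14.0759 ⇒ V=14.0759 continue | (k=5,j=3): S=69.7778, (K−S)⁺=3.5122, hold=6.4250 ⇒ V=6.4250 continue | (k=5,j=4): S=81.9434, (K−S)⁺=0.0000, hold=1.8139 ⇒ V=1.8139 continue | (k=5,j=5): S=96.2302, (K−S)⁺=0.0000, hold=0.2282 ⇒ V=0.2282 continue  boundary S*=50.5968
step 4: (k=4,j=0): S=46.6900, (K−S)⁺=26.6000, hold=26.4348 ⇒ V=26.6000 exercise | (k=4,j=1): S=54.8304, (K−S)⁺=18.4596, hold=18.3951 ⇒ V=18.4596 exercise | (k=4,j=2): S=64.3900, (K−S)⁺=8.9000, hold=10.2735 ⇒ V=10.2735 continue | (k=4,j=3): S=75.6163, (K−S)⁺=0.0000, hold=4.1380 ⇒ V=4.1380 continue | (k=4,j=4): S=88.7999, (K−S)⁺=0.0000, hold=1.0283 ⇒ V=1.0283 continue  boundary S*=54.8304
step 3: (k=3,j=0): S=50.5968, (K−S)⁺=22.6932, hold=22.5281 ⇒ V=22.6932 exercise | (k=3,j=1): S=59.4182, (K−S)⁺=13.8718, hold=14.3835 ⇒ V=14.3835 continue | (k=3,j=2): S=69.7778, (K−S)⁺=3.5122, hold=7.2265 ⇒ V=7.2265 continue | (k=3,j=3): S=81.9434, (K−S)⁺=0.0000, hold=2.5961 ⇒ V=2.5961 continue  boundary S*=50.5968
step 2: (k=2,j=0): S=54.8304, (K−S)⁺=18.4596, hold=18.5467 ⇒ V=18.5467 continue | (k=2,j=1): S=64.3900, (K−S)⁺=8.9000, hold=10.8238 ⇒ V=10.8238 continue | (k=2,j=2): S=75.6163, (K−S)⁺=0.0000, hold=4.9281 ⇒ V=4.9281 continue  boundary S*=-
step 1: (k=1,j=0): S=59.4182, (K−S)⁺=13.8718, hold=14.6987 ⇒ V=14.6987 continue | (k=1,j=1): S=69.7778, (K−S)⁺=3.5122, hold=7.8937 ⇒ V=7.8937 continue  boundary S*=-
step 0: (k=0,j=0): S=64.3900, (K−S)⁺=8.9000, hold=11.3118 ⇒ V=11.3118 continue  boundary S*=-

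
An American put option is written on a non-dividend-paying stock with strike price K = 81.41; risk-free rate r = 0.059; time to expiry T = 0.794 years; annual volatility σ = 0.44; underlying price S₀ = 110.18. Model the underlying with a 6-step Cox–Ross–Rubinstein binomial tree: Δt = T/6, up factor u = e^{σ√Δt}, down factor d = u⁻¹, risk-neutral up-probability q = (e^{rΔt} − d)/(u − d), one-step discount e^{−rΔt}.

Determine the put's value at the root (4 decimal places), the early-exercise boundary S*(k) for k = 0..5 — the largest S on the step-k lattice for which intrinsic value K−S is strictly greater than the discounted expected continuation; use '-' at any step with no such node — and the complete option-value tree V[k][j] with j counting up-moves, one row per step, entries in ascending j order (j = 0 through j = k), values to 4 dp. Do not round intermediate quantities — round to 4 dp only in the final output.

price = 3.5646
boundary = - - - - 58.0828 68.1649
tree:
3.5646
5.9413 1.0929
9.6923 2.0456 0.0967
15.3566 3.8213 0.1891 0.0000
23.3272 7.1228 0.3697 0.0000 0.0000
31.9182 13.2451 0.7227 0.0000 0.0000 0.0000
39.2385 23.3272 1.4128 0.0000 0.0000 0.0000 0.0000

Δt=0.13233, u=1.17358, d=0.85209, q=0.48445, disc=e^(-rΔt)=0.99222
k=6 terminal: V=max(K-S,0) → 39.2385 23.3272 1.4128 0.0000 0.0000 0.0000 0.0000
k=5: j=0 S=49.4918 intr=31.9182 cont=31.2850 V=31.9182[EX]; j=1 S=68.1649 intr=13.2451 cont=12.6119 V=13.2451[EX]; j=2 S=93.8834 intr=0.0000 cont=0.7227 V=0.7227[hold]; j=3 S=129.3054 intr=0.0000 cont=0.0000 V=0.0000[hold]; j=4 S=178.0920 intr=0.0000 cont=0.0000 V=0.0000[hold]; j=5 S=245.2857 intr=0.0000 cont=0.0000 V=0.0000[hold]  S*(5)=68.1649
k=4: j=0 S=58.0828 intr=23.3272 cont=22.6941 V=23.3272[EX]; j=1 S=79.9972 intr=1.4128 cont=7.1228 V=7.1228[hold]; j=2 S=110.1800 intr=0.0000 cont=0.3697 V=0.3697[hold]; j=3 S=151.7506 intr=0.0000 cont=0.0000 V=0.0000[hold]; j=4 S=209.0058 intr=0.0000 cont=0.0000 V=0.0000[hold]  S*(4)=58.0828
k=3: j=0 S=68.1649 intr=13.2451 cont=15.3566 V=15.3566[hold]; j=1 S=93.8834 intr=0.0000 cont=3.8213 V=3.8213[hold]; j=2 S=129.3054 intr=0.0000 cont=0.1891 V=0.1891[hold]; j=3 S=178.0920 intr=0.0000 cont=0.0000 V=0.0000[hold]  S*(3)=-
k=2: j=0 S=79.9972 intr=1.4128 cont=9.6923 V=9.6923[hold]; j=1 S=110.1800 intr=0.0000 cont=2.0456 V=2.0456[hold]; j=2 S=151.7506 intr=0.0000 cont=0.0967 V=0.0967[hold]  S*(2)=-
k=1: j=0 S=93.8834 intr=0.0000 cont=5.9413 V=5.9413[hold]; j=1 S=129.3054 intr=0.0000 cont=1.0929 V=1.0929[hold]  S*(1)=-
k=0: j=0 S=110.1800 intr=0.0000 cont=3.5646 V=3.5646[hold]  S*(0)=-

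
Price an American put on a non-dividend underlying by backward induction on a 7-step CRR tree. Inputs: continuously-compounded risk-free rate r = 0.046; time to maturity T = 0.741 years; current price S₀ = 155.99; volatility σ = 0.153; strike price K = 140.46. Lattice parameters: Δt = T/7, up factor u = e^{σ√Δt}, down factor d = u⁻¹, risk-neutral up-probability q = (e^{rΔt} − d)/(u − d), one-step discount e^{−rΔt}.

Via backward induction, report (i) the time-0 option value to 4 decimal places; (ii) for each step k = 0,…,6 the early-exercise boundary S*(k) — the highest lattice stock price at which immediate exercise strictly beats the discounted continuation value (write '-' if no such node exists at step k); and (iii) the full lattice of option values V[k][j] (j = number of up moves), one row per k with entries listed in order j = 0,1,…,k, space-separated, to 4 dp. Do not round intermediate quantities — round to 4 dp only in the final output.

price = 1.6432
boundary = - - - - 127.8264 121.6191 127.8264
tree:
1.6432
2.8638 0.6038
4.8647 1.1618 0.1275
8.0021 2.1991 0.2764 0.0000
12.6336 4.0747 0.5993 0.0000 0.0000
18.8409 7.3308 1.2994 0.0000 0.0000 0.0000
24.7469 12.6336 2.8175 0.0000 0.0000 0.0000 0.0000
30.3660 18.8409 6.1094 0.0000 0.0000 0.0000 0.0000 0.0000

Δt=0.10586, u=1.05104, d=0.95144, q=0.53657, disc=e^(-rΔt)=0.99514
k=7 terminal: V=max(K-S,0) → 30.3660 18.8409 6.1094 0.0000 0.0000 0.0000 0.0000 0.0000
k=6: j=0 S=115.7131 intr=24.7469 cont=24.0646 V=24.7469[EX]; j=1 S=127.8264 intr=12.6336 cont=11.9513 V=12.6336[EX]; j=2 S=141.2078 intr=0.0000 cont=2.8175 V=2.8175[hold]; j=3 S=155.9900 intr=0.0000 cont=0.0000 V=0.0000[hold]; j=4 S=172.3196 intr=0.0000 cont=0.0000 V=0.0000[hold]; j=5 S=190.3587 intr=0.0000 cont=0.0000 V=0.0000[hold]; j=6 S=210.2862 intr=0.0000 cont=0.0000 V=0.0000[hold]  S*(6)=127.8264
k=5: j=0 S=121.6191 intr=18.8409 cont=18.1586 V=18.8409[EX]; j=1 S=134.3506 intr=6.1094 cont=7.3308 V=7.3308[hold]; j=2 S=148.4150 intr=0.0000 cont=1.2994 V=1.2994[hold]; j=3 S=163.9516 intr=0.0000 cont=0.0000 V=0.0000[hold]; j=4 S=181.1147 intr=0.0000 cont=0.0000 V=0.0000[hold]; j=5 S=200.0745 intr=0.0000 cont=0.0000 V=0.0000[hold]  S*(5)=121.6191
k=4: j=0 S=127.8264 intr=12.6336 cont=12.6035 V=12.6336[EX]; j=1 S=141.2078 intr=0.0000 cont=4.0747 V=4.0747[hold]; j=2 S=155.9900 intr=0.0000 cont=0.5993 V=0.5993[hold]; j=3 S=172.3196 intr=0.0000 cont=0.0000 V=0.0000[hold]; j=4 S=190.3587 intr=0.0000 cont=0.0000 V=0.0000[hold]  S*(4)=127.8264
k=3: j=0 S=134.3506 intr=6.1094 cont=8.0021 V=8.0021[hold]; j=1 S=148.4150 intr=0.0000 cont=2.1991 V=2.1991[hold]; j=2 S=163.9516 intr=0.0000 cont=0.2764 V=0.2764[hold]; j=3 S=181.1147 intr=0.0000 cont=0.0000 V=0.0000[hold]  S*(3)=-
k=2: j=0 S=141.2078 intr=0.0000 cont=4.8647 V=4.8647[hold]; j=1 S=155.9900 intr=0.0000 cont=1.1618 V=1.1618[hold]; j=2 S=172.3196 intr=0.0000 cont=0.1275 V=0.1275[hold]  S*(2)=-
k=1: j=0 S=148.4150 intr=0.0000 cont=2.8638 V=2.8638[hold]; j=1 S=163.9516 intr=0.0000 cont=0.6038 V=0.6038[hold]  S*(1)=-
k=0: j=0 S=155.9900 intr=0.0000 cont=1.6432 V=1.6432[hold]  S*(0)=-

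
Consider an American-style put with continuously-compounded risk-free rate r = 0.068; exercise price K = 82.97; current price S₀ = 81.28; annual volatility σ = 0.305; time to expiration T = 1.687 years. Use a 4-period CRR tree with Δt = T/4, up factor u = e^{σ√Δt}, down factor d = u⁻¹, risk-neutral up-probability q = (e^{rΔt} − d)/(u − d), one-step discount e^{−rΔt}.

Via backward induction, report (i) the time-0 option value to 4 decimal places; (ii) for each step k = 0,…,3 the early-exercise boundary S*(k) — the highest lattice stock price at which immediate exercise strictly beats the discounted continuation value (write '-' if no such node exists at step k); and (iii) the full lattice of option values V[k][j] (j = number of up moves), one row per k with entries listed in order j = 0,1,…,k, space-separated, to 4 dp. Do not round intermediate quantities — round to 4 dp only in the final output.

params: Δt=0.42175 u=1.21905 d=0.82031 q=0.52361 e^(-rΔt)=0.97173
t_4 payoffs: 46.1661 28.2761 1.6900 0.0000 0.0000
t_3: node(3,0) S=44.8659 payoff=38.1041 vs cont=35.7584 → 38.1041 [stop]  node(3,1) S=66.6747 payoff=16.2953 vs cont=13.9496 → 16.2953 [stop]  node(3,2) S=99.0846 payoff=0.0000 vs cont=0.7823 → 0.7823 [wait]  node(3,3) S=147.2485 payoff=0.0000 vs cont=0.0000 → 0.0000 [wait]  ⇒ S*(3)=66.6747
t_2: node(2,0) S=54.6939 payoff=28.2761 vs cont=25.9304 → 28.2761 [stop]  node(2,1) S=81.2800 payoff=1.6900 vs cont=7.9415 → 7.9415 [wait]  node(2,2) S=120.7893 payoff=0.0000 vs cont=0.3622 → 0.3622 [wait]  ⇒ S*(2)=54.6939
t_1: node(1,0) S=66.6747 payoff=16.2953 vs cont=17.1304 → 17.1304 [wait]  node(1,1) S=99.0846 payoff=0.0000 vs cont=3.8606 → 3.8606 [wait]  ⇒ S*(1)=-
t_0: node(0,0) S=81.2800 payoff=1.6900 vs cont=9.8944 → 9.8944 [wait]  ⇒ S*(0)=-

price = 9.8944
boundary = - - 54.6939 66.6747
tree:
9.8944
17.1304 3.8606
28.2761 7.9415 0.3622
38.1041 16.2953 0.7823 0.0000
46.1661 28.2761 1.6900 0.0000 0.0000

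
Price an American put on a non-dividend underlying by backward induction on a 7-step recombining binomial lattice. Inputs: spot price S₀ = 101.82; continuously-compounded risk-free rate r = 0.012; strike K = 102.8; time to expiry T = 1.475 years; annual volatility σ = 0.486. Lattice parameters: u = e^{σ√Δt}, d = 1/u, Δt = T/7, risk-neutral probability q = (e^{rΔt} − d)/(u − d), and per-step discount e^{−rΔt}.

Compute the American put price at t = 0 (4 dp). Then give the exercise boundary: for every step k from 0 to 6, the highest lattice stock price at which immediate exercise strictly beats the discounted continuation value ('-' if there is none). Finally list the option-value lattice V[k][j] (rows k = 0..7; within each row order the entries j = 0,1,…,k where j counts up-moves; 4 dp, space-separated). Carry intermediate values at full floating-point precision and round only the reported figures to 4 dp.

params: Δt=0.21071 u=1.24994 d=0.80004 q=0.45008 e^(-rΔt)=0.99747
t_7 payoffs: 81.4390 69.4270 50.6600 21.3398 0.0000 0.0000 0.0000 0.0000
t_6: node(6,0) S=26.6998 payoff=76.1002 vs cont=75.8406 → 76.1002 [stop]  node(6,1) S=41.7141 payoff=61.0859 vs cont=60.8263 → 61.0859 [stop]  node(6,2) S=65.1716 payoff=37.6284 vs cont=37.3688 → 37.6284 [stop]  node(6,3) S=101.8200 payoff=0.9800 vs cont=11.7054 → 11.7054 [wait]  node(6,4) S=159.0772 payoff=0.0000 vs cont=0.0000 → 0.0000 [wait]  node(6,5) S=248.5324 payoff=0.0000 vs cont=0.0000 → 0.0000 [wait]  node(6,6) S=388.2915 payoff=0.0000 vs cont=0.0000 → 0.0000 [wait]  ⇒ S*(6)=65.1716
t_5: node(5,0) S=33.3730 payoff=69.4270 vs cont=69.1673 → 69.4270 [stop]  node(5,1) S=52.1400 payoff=50.6600 vs cont=50.4004 → 50.6600 [stop]  node(5,2) S=81.4602 payoff=21.3398 vs cont=25.8953 → 25.8953 [wait]  node(5,3) S=127.2684 payoff=0.0000 vs cont=6.4207 → 6.4207 [wait]  node(5,4) S=198.8362 payoff=0.0000 vs cont=0.0000 → 0.0000 [wait]  node(5,5) S=310.6493 payoff=0.0000 vs cont=0.0000 → 0.0000 [wait]  ⇒ S*(5)=52.1400
t_4: node(4,0) S=41.7141 payoff=61.0859 vs cont=60.8263 → 61.0859 [stop]  node(4,1) S=65.1716 payoff=37.6284 vs cont=39.4140 → 39.4140 [wait]  node(4,2) S=101.8200 payoff=0.9800 vs cont=17.0868 → 17.0868 [wait]  node(4,3) S=159.0772 payoff=0.0000 vs cont=3.5219 → 3.5219 [wait]  node(4,4) S=248.5324 payoff=0.0000 vs cont=0.0000 → 0.0000 [wait]  ⇒ S*(4)=41.7141
t_3: node(3,0) S=52.1400 payoff=50.6600 vs cont=51.2021 → 51.2021 [wait]  node(3,1) S=81.4602 payoff=21.3398 vs cont=29.2907 → 29.2907 [wait]  node(3,2) S=127.2684 payoff=0.0000 vs cont=10.9538 → 10.9538 [wait]  node(3,3) S=198.8362 payoff=0.0000 vs cont=1.9319 → 1.9319 [wait]  ⇒ S*(3)=-
t_2: node(2,0) S=65.1716 payoff=37.6284 vs cont=41.2357 → 41.2357 [wait]  node(2,1) S=101.8200 payoff=0.9800 vs cont=20.9844 → 20.9844 [wait]  node(2,2) S=159.0772 payoff=0.0000 vs cont=6.8757 → 6.8757 [wait]  ⇒ S*(2)=-
t_1: node(1,0) S=81.4602 payoff=21.3398 vs cont=32.0398 → 32.0398 [wait]  node(1,1) S=127.2684 payoff=0.0000 vs cont=14.5974 → 14.5974 [wait]  ⇒ S*(1)=-
t_0: node(0,0) S=101.8200 payoff=0.9800 vs cont=24.1281 → 24.1281 [wait]  ⇒ S*(0)=-

price = 24.1281
boundary = - - - - 41.7141 52.1400 65.1716
tree:
24.1281
32.0398 14.5974
41.2357 20.9844 6.8757
51.2021 29.2907 10.9538 1.9319
61.0859 39.4140 17.0868 3.5219 0.0000
69.4270 50.6600 25.8953 6.4207 0.0000 0.0000
76.1002 61.0859 37.6284 11.7054 0.0000 0.0000 0.0000
81.4390 69.4270 50.6600 21.3398 0.0000 0.0000 0.0000 0.0000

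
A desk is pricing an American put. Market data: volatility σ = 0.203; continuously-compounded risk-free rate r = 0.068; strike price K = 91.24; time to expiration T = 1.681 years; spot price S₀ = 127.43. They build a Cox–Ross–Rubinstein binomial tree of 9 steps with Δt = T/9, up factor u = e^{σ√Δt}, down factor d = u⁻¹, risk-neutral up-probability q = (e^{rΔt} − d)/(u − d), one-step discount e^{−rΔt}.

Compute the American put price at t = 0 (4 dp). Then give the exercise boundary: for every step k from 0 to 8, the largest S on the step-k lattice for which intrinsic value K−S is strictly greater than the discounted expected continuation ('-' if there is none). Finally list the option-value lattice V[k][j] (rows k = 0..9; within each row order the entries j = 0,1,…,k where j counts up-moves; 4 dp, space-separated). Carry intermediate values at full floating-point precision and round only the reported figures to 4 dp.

price = 0.5415
boundary = - - - - - - 75.2770 68.9542 75.2770
tree:
0.5415
1.0121 0.1703
1.8572 0.3465 0.0306
3.3333 0.6966 0.0689 0.0000
5.8234 1.3801 0.1555 0.0000 0.0000
9.8415 2.6821 0.3505 0.0000 0.0000 0.0000
15.9630 5.0783 0.7904 0.0000 0.0000 0.0000 0.0000
22.2858 9.2650 1.7821 0.0000 0.0000 0.0000 0.0000 0.0000
28.0775 15.9630 4.0183 0.0000 0.0000 0.0000 0.0000 0.0000 0.0000
33.3828 22.2858 9.0604 0.0000 0.0000 0.0000 0.0000 0.0000 0.0000 0.0000

Δt=0.18678  u=1.09170  d=0.91601  q=0.55083  discount=0.98738
step 9 (expiry): payoffs max(K−S,0) = 33.3828 22.2858 9.0604 0.0000 0.0000 0.0000 0.0000 0.0000 0.0000 0.0000
step 8: (k=8,j=0): S=63.1625, (K−S)⁺=28.0775, hold=26.9260 ⇒ V=28.0775 exercise | (k=8,j=1): S=75.2770, (K−S)⁺=15.9630, hold=14.8115 ⇒ V=15.9630 exercise | (k=8,j=2): S=89.7151, (K−S)⁺=1.5249, hold=4.0183 ⇒ V=4.0183 continue | (k=8,j=3): S=106.9224, (K−S)⁺=0.0000, hold=0.0000 ⇒ V=0.0000 continue | (k=8,j=4): S=127.4300, (K−S)⁺=0.0000, hold=0.0000 ⇒ V=0.0000 continue | (k=8,j=5): S=151.8710, (K−S)⁺=0.0000, hold=0.0000 ⇒ V=0.0000 continue | (k=8,j=6): S=180.9998, (K−S)⁺=0.0000, hold=0.0000 ⇒ V=0.0000 continue | (k=8,j=7): S=215.7154, (K−S)⁺=0.0000, hold=0.0000 ⇒ V=0.0000 continue | (k=8,j=8): S=257.0895, (K−S)⁺=0.0000, hold=0.0000 ⇒ V=0.0000 continue  boundary S*=75.2770
step 7: (k=7,j=0): S=68.9542, (K−S)⁺=22.2858, hold=21.1343 ⇒ V=22.2858 exercise | (k=7,j=1): S=82.1796, (K−S)⁺=9.0604, hold=9.2650 ⇒ V=9.2650 continue | (k=7,j=2): S=97.9415, (K−S)⁺=0.0000, hold=1.7821 ⇒ V=1.7821 continue | (k=7,j=3): S=116.7267, (K−S)⁺=0.0000, hold=0.0000 ⇒ V=0.0000 continue | (k=7,j=4): S=139.1148, (K−S)⁺=0.0000, hold=0.0000 ⇒ V=0.0000 continue | (k=7,j=5): S=165.7969, (K−S)⁺=0.0000, hold=0.0000 ⇒ V=0.0000 continue | (k=7,j=6): S=197.5966, (K−S)⁺=0.0000, hold=0.0000 ⇒ V=0.0000 continue | (k=7,j=7): S=235.4956, (K−S)⁺=0.0000, hold=0.0000 ⇒ V=0.0000 continue  boundary S*=68.9542
step 6: (k=6,j=0): S=75.2770, (K−S)⁺=15.9630, hold=14.9228 ⇒ V=15.9630 exercise | (k=6,j=1): S=89.7151, (K−S)⁺=1.5249, hold=5.0783 ⇒ V=5.0783 continue | (k=6,j=2): S=106.9224, (K−S)⁺=0.0000, hold=0.7904 ⇒ V=0.7904 continue | (k=6,j=3): S=127.4300, (K−S)⁺=0.0000, hold=0.0000 ⇒ V=0.0000 continue | (k=6,j=4): S=151.8710, (K−S)⁺=0.0000, hold=0.0000 ⇒ V=0.0000 continue | (k=6,j=5): S=180.9998, (K−S)⁺=0.0000, hold=0.0000 ⇒ V=0.0000 continue | (k=6,j=6): S=215.7154, (K−S)⁺=0.0000, hold=0.0000 ⇒ V=0.0000 continue  boundary S*=75.2770
step 5: (k=5,j=0): S=82.1796, (K−S)⁺=9.0604, hold=9.8415 ⇒ V=9.8415 continue | (k=5,j=1): S=97.9415, (K−S)⁺=0.0000, hold=2.6821 ⇒ V=2.6821 continue | (k=5,j=2): S=116.7267, (K−S)⁺=0.0000, hold=0.3505 ⇒ V=0.3505 continue | (k=5,j=3): S=139.1148, (K−S)⁺=0.0000, hold=0.0000 ⇒ V=0.0000 continue | (k=5,j=4): S=165.7969, (K−S)⁺=0.0000, hold=0.0000 ⇒ V=0.0000 continue | (k=5,j=5): S=197.5966, (K−S)⁺=0.0000, hold=0.0000 ⇒ V=0.0000 continue  boundary S*=-
step 4: (k=4,j=0): S=89.7151, (K−S)⁺=1.5249, hold=5.8234 ⇒ V=5.8234 continue | (k=4,j=1): S=106.9224, (K−S)⁺=0.0000, hold=1.3801 ⇒ V=1.3801 continue | (k=4,j=2): S=127.4300, (K−S)⁺=0.0000, hold=0.1555 ⇒ V=0.1555 continue | (k=4,j=3): S=151.8710, (K−S)⁺=0.0000, hold=0.0000 ⇒ V=0.0000 continue | (k=4,j=4): S=180.9998, (K−S)⁺=0.0000, hold=0.0000 ⇒ V=0.0000 continue  boundary S*=-
step 3: (k=3,j=0): S=97.9415, (K−S)⁺=0.0000, hold=3.3333 ⇒ V=3.3333 continue | (k=3,j=1): S=116.7267, (K−S)⁺=0.0000, hold=0.6966 ⇒ V=0.6966 continue | (k=3,j=2): S=139.1148, (K−S)⁺=0.0000, hold=0.0689 ⇒ V=0.0689 continue | (k=3,j=3): S=165.7969, (K−S)⁺=0.0000, hold=0.0000 ⇒ V=0.0000 continue  boundary S*=-
step 2: (k=2,j=0): S=106.9224, (K−S)⁺=0.0000, hold=1.8572 ⇒ V=1.8572 continue | (k=2,j=1): S=127.4300, (K−S)⁺=0.0000, hold=0.3465 ⇒ V=0.3465 continue | (k=2,j=2): S=151.8710, (K−S)⁺=0.0000, hold=0.0306 ⇒ V=0.0306 continue  boundary S*=-
step 1: (k=1,j=0): S=116.7267, (K−S)⁺=0.0000, hold=1.0121 ⇒ V=1.0121 continue | (k=1,j=1): S=139.1148, (K−S)⁺=0.0000, hold=0.1703 ⇒ V=0.1703 continue  boundary S*=-
step 0: (k=0,j=0): S=127.4300, (K−S)⁺=0.0000, hold=0.5415 ⇒ V=0.5415 continue  boundary S*=-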